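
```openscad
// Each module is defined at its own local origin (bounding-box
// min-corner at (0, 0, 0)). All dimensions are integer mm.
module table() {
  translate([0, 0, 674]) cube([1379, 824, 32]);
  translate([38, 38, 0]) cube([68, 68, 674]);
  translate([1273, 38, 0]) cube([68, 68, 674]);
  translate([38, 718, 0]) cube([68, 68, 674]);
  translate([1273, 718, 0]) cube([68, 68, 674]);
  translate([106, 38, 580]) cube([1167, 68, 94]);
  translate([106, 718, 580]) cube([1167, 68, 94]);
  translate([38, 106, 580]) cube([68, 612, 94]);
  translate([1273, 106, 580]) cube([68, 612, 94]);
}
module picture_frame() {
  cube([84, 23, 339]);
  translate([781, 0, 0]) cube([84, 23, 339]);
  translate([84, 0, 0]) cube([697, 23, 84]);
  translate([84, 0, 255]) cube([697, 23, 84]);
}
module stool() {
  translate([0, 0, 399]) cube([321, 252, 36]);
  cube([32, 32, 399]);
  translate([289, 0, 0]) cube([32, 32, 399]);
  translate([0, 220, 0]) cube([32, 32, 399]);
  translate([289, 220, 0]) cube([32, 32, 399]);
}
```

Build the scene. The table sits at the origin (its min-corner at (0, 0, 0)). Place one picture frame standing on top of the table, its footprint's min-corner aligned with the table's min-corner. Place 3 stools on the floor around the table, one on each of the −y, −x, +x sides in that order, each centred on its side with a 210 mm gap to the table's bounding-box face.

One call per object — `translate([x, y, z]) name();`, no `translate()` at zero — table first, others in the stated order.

table();
translate([0, 0, 706]) picture_frame();
translate([529, -462, 0]) stool();
translate([-531, 286, 0]) stool();
translate([1589, 286, 0]) stool();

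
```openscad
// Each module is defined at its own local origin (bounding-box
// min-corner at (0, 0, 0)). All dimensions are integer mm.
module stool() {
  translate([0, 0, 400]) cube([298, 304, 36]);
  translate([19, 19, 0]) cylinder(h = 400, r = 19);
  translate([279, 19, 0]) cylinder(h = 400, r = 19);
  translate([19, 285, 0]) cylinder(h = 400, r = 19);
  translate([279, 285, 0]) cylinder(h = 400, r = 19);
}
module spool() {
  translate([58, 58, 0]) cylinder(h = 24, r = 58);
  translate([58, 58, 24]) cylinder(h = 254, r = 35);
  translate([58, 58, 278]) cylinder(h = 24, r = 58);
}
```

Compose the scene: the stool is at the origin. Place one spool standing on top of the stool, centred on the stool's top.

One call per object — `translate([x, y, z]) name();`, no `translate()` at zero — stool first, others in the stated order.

stool();
translate([91, 94, 436]) spool();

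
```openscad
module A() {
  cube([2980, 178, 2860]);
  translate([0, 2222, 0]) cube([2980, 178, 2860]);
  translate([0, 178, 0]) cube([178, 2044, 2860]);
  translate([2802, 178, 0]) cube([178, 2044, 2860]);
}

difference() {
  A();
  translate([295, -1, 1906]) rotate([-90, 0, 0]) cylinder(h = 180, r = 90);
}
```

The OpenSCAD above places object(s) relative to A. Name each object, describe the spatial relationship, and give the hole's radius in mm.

The subtracted cylinder has r = 90 mm.

A is a house frame. The house frame has a circular hole through its front wall. The hole's radius is 90 mm.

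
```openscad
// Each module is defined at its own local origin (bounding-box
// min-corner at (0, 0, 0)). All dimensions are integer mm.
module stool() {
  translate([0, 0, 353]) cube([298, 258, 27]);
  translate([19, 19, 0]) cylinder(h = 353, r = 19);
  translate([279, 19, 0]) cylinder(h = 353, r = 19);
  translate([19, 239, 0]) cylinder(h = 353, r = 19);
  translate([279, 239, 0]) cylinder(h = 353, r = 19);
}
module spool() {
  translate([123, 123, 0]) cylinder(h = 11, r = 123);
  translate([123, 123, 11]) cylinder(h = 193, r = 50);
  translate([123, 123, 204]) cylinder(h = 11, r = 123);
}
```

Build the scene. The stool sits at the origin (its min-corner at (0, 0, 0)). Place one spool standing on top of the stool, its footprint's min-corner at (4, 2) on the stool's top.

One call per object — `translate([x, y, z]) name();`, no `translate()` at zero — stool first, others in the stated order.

stool();
translate([4, 2, 380]) spool();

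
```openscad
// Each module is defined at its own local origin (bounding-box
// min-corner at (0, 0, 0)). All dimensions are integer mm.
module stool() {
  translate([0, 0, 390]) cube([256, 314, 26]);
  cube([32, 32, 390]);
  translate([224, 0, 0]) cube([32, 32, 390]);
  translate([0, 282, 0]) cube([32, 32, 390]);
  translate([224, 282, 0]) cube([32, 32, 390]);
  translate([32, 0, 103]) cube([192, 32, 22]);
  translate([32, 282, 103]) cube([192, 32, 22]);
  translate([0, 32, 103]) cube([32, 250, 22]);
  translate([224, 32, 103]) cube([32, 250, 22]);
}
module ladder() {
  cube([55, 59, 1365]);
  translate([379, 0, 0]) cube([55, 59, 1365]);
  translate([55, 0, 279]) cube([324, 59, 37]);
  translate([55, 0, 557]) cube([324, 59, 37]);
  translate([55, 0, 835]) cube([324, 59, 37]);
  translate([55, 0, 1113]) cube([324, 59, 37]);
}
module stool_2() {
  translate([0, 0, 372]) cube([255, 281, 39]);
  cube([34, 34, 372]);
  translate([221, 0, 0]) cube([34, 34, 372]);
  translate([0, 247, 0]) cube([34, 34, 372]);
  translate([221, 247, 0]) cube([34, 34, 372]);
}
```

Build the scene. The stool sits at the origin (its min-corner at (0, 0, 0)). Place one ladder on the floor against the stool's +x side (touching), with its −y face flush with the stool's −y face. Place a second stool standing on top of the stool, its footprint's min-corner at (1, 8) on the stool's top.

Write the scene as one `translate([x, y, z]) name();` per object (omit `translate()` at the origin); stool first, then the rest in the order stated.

stool();
translate([256, 0, 0]) ladder();
translate([1, 8, 416]) stool_2();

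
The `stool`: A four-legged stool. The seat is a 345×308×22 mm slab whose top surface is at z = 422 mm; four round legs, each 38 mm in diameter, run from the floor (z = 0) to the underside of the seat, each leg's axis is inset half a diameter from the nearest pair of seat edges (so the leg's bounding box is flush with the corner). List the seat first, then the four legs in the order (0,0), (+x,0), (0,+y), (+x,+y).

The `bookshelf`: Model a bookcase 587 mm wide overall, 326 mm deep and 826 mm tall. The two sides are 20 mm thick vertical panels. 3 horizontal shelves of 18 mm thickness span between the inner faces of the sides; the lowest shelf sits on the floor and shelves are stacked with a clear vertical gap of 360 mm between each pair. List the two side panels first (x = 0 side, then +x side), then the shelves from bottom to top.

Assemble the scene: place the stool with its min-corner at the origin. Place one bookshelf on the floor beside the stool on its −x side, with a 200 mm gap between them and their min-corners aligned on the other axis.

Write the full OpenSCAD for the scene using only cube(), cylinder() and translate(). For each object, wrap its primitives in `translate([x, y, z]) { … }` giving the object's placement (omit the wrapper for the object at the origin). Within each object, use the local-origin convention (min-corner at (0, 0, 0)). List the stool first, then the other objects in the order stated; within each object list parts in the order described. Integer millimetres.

translate([0, 0, 400]) cube([345, 308, 22]);
translate([19, 19, 0]) cylinder(h = 400, r = 19);
translate([326, 19, 0]) cylinder(h = 400, r = 19);
translate([19, 289, 0]) cylinder(h = 400, r = 19);
translate([326, 289, 0]) cylinder(h = 400, r = 19);
translate([-787, 0, 0]) {
  cube([20, 326, 826]);
  translate([567, 0, 0]) cube([20, 326, 826]);
  translate([20, 0, 0]) cube([547, 326, 18]);
  translate([20, 0, 378]) cube([547, 326, 18]);
  translate([20, 0, 756]) cube([547, 326, 18]);
}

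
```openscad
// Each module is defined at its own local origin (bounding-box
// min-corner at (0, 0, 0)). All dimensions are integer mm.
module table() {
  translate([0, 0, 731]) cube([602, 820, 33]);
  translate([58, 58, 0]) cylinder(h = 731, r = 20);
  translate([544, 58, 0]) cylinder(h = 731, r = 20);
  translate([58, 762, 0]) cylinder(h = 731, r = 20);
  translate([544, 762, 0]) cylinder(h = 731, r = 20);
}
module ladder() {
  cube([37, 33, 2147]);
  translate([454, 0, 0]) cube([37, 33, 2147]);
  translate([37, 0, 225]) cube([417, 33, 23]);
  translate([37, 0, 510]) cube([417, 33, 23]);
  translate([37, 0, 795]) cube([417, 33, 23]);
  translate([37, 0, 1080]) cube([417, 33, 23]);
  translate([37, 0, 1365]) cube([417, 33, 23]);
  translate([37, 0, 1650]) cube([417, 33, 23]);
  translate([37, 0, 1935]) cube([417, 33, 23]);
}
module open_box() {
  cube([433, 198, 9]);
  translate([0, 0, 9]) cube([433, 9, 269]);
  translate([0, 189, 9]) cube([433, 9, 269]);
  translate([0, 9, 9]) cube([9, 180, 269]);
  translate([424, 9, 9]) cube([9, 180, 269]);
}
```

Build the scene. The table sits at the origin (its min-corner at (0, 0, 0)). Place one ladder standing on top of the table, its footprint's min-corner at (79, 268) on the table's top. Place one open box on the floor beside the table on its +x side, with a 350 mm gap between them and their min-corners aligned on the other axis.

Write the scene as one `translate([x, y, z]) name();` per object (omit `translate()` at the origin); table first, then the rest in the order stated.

table();
translate([79, 268, 764]) ladder();
translate([952, 0, 0]) open_box();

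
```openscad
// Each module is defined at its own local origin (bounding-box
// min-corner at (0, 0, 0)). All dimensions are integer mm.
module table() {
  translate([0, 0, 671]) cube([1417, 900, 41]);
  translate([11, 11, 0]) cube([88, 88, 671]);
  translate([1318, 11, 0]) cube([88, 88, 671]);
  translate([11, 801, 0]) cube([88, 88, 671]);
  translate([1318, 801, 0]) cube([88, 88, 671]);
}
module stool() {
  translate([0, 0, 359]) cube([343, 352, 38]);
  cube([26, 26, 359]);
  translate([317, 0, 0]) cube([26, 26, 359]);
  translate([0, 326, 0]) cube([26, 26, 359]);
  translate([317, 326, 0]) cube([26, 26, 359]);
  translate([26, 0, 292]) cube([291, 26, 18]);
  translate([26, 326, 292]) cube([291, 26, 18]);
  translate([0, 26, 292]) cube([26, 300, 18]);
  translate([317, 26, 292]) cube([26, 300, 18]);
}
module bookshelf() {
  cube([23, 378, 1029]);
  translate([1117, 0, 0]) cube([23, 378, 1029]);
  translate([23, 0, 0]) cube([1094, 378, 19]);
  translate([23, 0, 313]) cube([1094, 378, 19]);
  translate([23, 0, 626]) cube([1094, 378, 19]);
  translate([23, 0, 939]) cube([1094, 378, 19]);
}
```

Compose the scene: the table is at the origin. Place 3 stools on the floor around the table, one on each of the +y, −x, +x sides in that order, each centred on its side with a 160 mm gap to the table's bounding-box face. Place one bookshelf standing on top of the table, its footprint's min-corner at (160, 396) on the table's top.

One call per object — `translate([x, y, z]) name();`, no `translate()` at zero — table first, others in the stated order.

table();
translate([537, 1060, 0]) stool();
translate([-503, 274, 0]) stool();
translate([1577, 274, 0]) stool();
translate([160, 396, 712]) bookshelf();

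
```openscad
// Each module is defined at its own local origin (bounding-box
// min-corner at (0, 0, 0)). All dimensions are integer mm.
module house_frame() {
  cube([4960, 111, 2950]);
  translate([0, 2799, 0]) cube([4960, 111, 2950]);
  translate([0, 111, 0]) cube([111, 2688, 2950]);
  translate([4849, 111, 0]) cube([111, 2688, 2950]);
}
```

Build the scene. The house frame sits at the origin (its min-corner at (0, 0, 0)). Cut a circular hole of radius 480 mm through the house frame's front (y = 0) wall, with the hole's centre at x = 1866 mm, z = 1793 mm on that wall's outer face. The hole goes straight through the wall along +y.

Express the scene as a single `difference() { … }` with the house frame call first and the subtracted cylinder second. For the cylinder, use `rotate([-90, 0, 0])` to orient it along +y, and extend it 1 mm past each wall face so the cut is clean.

difference() {
  house_frame();
  translate([1866, -1, 1793]) rotate([-90, 0, 0]) cylinder(h = 113, r = 480);
}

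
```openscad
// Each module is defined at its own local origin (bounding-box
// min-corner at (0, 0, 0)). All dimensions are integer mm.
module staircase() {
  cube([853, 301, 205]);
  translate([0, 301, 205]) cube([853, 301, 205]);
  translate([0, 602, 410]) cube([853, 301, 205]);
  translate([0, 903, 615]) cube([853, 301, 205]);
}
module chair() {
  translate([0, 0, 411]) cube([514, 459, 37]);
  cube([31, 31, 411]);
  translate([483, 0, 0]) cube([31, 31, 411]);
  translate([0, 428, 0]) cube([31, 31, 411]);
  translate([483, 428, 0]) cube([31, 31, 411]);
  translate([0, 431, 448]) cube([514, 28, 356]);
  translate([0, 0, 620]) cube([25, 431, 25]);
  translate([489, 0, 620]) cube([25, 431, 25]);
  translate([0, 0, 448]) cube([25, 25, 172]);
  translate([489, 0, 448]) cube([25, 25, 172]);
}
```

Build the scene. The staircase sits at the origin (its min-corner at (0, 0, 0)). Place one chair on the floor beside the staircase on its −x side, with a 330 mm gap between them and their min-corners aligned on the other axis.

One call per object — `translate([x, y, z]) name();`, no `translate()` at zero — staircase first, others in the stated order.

staircase();
translate([-844, 0, 0]) chair();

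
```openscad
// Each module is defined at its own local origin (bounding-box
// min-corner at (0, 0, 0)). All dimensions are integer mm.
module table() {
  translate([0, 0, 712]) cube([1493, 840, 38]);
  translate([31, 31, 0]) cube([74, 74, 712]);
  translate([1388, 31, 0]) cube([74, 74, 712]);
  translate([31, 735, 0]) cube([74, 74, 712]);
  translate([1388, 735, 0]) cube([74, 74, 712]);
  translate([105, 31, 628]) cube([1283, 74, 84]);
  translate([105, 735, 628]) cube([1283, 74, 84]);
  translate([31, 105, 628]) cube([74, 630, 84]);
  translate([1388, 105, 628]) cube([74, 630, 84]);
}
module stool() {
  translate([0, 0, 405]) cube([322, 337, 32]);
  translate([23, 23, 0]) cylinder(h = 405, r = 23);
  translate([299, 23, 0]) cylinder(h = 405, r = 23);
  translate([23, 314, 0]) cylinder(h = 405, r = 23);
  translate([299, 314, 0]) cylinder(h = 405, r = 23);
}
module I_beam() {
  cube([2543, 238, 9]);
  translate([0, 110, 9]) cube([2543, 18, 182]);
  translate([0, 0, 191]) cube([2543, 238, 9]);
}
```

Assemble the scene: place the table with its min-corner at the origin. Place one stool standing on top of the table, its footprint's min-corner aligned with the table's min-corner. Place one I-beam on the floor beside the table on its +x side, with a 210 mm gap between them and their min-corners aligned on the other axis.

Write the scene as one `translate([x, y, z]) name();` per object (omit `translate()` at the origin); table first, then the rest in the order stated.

table();
translate([0, 0, 750]) stool();
translate([1703, 0, 0]) I_beam();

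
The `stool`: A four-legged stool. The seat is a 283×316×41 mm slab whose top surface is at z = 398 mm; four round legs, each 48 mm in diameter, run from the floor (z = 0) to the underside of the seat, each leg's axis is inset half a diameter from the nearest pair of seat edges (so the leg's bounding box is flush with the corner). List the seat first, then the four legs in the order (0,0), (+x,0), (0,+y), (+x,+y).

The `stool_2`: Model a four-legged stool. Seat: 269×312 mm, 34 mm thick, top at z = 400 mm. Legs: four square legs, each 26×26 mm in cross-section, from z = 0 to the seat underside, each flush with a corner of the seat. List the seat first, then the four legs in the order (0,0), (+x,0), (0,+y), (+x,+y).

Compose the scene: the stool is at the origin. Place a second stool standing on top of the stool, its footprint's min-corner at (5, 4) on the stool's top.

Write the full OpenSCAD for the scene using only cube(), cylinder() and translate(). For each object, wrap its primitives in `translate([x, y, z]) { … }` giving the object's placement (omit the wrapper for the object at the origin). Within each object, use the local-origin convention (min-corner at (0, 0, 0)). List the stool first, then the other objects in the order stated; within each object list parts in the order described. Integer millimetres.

translate([0, 0, 357]) cube([283, 316, 41]);
translate([24, 24, 0]) cylinder(h = 357, r = 24);
translate([259, 24, 0]) cylinder(h = 357, r = 24);
translate([24, 292, 0]) cylinder(h = 357, r = 24);
translate([259, 292, 0]) cylinder(h = 357, r = 24);
translate([5, 4, 398]) {
  translate([0, 0, 366]) cube([269, 312, 34]);
  cube([26, 26, 366]);
  translate([243, 0, 0]) cube([26, 26, 366]);
  translate([0, 286, 0]) cube([26, 26, 366]);
  translate([243, 286, 0]) cube([26, 26, 366]);
}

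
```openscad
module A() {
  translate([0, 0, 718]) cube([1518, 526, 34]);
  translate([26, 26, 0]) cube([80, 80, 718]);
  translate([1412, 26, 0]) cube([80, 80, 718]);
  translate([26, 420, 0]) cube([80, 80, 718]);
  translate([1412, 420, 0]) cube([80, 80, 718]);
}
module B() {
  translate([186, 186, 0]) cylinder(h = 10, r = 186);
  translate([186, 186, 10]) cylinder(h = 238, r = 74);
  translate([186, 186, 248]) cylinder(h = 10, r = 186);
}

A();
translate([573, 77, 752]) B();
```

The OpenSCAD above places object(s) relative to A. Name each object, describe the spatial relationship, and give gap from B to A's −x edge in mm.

The spool's min-x is at 573; the table's min-x is 0; gap = 573 mm.

A is a table. B is a spool. The spool is on top of the table, centred. The gap from the spool to the table's −x edge is 573 mm.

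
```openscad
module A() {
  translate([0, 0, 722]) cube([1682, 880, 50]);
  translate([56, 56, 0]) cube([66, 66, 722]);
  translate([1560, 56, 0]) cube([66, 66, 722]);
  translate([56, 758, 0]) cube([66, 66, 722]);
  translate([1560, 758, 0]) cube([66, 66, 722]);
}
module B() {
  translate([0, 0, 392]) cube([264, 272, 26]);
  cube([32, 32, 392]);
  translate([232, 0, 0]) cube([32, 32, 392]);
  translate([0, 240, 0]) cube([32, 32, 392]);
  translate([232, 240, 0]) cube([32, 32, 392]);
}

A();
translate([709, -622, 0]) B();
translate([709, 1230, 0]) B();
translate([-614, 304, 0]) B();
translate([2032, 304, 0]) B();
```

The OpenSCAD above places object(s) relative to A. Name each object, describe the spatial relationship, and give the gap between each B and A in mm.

A is a table. B is a stool. Four stools sit around the table at the −y, +y, −x, +x sides. The gap between each stool and the table is 350 mm.

Each stool's nearest face is 350 mm from the table's bounding box.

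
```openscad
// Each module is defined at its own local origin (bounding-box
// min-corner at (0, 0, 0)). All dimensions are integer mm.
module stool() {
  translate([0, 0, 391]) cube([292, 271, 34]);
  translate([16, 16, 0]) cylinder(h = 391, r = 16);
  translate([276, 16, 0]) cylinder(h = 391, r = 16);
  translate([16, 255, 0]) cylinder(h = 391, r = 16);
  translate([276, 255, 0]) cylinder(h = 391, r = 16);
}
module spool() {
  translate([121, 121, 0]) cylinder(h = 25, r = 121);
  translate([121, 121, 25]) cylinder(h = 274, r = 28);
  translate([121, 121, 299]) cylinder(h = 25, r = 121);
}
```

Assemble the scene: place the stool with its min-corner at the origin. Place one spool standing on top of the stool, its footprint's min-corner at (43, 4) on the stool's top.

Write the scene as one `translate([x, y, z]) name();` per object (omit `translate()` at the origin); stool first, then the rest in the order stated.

stool();
translate([43, 4, 425]) spool();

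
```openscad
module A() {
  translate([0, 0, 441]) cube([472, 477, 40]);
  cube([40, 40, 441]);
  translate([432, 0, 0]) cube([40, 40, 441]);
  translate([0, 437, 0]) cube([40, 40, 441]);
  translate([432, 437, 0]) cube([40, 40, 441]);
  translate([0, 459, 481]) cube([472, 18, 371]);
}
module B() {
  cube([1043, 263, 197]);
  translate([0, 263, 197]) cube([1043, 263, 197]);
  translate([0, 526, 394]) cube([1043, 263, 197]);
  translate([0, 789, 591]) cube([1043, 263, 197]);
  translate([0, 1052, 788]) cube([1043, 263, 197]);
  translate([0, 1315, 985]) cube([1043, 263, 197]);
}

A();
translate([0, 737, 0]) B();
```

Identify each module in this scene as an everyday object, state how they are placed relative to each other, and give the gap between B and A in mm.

The staircase's nearest face is 260 mm from the chair's +y face.

A is a chair. B is a staircase. The staircase is on the floor beside the chair on its +y side. The gap between the staircase and the chair is 260 mm.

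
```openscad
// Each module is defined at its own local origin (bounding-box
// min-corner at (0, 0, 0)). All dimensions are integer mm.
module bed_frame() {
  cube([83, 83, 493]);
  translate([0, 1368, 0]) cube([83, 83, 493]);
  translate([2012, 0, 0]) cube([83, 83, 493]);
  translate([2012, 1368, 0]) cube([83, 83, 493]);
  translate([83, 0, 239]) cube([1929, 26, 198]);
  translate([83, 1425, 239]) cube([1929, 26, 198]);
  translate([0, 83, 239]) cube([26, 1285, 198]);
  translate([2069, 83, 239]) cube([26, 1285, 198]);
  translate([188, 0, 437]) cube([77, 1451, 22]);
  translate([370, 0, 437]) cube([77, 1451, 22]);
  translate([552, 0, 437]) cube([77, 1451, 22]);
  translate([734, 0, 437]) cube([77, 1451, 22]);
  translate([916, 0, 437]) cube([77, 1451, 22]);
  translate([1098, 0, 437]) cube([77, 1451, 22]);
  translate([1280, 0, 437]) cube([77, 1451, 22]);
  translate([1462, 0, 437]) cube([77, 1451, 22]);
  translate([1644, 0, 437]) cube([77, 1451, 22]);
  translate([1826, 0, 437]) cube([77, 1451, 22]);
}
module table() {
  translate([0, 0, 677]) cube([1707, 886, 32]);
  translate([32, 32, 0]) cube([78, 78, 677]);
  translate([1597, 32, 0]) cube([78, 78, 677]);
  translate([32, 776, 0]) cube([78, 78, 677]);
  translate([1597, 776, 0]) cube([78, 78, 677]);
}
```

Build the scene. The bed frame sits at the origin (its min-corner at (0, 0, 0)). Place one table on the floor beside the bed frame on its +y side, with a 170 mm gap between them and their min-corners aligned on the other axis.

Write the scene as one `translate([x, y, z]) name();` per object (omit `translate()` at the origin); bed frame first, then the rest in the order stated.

bed_frame();
translate([0, 1621, 0]) table();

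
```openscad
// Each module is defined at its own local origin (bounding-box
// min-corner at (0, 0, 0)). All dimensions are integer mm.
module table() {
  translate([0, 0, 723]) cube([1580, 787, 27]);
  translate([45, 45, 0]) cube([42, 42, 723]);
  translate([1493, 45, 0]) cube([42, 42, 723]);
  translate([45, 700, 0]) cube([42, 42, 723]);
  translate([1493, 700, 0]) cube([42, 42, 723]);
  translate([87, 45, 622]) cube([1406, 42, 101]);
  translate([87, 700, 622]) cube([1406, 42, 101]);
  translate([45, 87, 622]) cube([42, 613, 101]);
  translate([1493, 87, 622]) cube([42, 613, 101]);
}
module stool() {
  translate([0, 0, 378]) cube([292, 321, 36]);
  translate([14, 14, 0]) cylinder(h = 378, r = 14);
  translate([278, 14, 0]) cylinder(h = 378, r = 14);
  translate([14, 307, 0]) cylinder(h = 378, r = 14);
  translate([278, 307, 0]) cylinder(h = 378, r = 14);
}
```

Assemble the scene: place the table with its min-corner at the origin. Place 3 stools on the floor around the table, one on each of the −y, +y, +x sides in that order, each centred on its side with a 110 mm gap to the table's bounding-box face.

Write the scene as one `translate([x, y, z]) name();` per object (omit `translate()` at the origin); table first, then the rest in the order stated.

table();
translate([644, -431, 0]) stool();
translate([644, 897, 0]) stool();
translate([1690, 233, 0]) stool();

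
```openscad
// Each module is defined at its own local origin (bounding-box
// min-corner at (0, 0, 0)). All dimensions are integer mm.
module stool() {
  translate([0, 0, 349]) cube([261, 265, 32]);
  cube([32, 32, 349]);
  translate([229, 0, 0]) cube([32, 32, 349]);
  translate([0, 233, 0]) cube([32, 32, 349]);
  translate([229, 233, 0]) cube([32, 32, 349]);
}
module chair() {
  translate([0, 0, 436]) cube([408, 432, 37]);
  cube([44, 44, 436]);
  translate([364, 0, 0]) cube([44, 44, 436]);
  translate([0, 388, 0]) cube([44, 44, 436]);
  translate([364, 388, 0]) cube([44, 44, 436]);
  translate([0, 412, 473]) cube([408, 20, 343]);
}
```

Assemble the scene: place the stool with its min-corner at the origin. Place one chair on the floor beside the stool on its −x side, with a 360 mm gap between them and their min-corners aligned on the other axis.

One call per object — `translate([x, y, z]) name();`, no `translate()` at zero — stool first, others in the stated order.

stool();
translate([-768, 0, 0]) chair();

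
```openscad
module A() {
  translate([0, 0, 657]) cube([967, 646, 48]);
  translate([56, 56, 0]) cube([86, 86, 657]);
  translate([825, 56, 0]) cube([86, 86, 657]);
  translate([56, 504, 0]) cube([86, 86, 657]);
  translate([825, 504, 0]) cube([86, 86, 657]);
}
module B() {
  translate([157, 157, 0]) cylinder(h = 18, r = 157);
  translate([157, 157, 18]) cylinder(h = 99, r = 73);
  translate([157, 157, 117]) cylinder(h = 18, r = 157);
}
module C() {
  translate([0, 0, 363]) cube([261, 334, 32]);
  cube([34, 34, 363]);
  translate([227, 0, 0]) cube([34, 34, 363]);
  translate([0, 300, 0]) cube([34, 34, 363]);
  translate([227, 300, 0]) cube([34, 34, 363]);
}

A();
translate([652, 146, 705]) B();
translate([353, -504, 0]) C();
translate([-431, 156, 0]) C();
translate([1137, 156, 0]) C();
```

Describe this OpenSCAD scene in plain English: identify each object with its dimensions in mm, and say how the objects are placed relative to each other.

A is a table: top 967 mm (x) × 646 mm (y), 48 mm thick, upper face at z = 705 mm, on four 86×86 mm square legs, each inset 56 mm from the nearest pair of top edges, running from z = 0 to the bottom of the top.

B is a spool: two coaxial disc flanges of radius 157 mm and thickness 18 mm, joined by a core cylinder of radius 73 mm and height 99 mm. The lower flange rests on z = 0 and the three cylinders share a vertical axis.

C is a simple wooden stool: a rectangular seat 261 mm (x) by 334 mm (y), 32 mm thick, top face at z = 395 mm, on four square legs, each 34×34 mm in cross-section. The legs rest on z = 0, each flush with a corner of the seat.

The spool is on top of the table. Three stools sit around the table at the −y, −x, +x sides.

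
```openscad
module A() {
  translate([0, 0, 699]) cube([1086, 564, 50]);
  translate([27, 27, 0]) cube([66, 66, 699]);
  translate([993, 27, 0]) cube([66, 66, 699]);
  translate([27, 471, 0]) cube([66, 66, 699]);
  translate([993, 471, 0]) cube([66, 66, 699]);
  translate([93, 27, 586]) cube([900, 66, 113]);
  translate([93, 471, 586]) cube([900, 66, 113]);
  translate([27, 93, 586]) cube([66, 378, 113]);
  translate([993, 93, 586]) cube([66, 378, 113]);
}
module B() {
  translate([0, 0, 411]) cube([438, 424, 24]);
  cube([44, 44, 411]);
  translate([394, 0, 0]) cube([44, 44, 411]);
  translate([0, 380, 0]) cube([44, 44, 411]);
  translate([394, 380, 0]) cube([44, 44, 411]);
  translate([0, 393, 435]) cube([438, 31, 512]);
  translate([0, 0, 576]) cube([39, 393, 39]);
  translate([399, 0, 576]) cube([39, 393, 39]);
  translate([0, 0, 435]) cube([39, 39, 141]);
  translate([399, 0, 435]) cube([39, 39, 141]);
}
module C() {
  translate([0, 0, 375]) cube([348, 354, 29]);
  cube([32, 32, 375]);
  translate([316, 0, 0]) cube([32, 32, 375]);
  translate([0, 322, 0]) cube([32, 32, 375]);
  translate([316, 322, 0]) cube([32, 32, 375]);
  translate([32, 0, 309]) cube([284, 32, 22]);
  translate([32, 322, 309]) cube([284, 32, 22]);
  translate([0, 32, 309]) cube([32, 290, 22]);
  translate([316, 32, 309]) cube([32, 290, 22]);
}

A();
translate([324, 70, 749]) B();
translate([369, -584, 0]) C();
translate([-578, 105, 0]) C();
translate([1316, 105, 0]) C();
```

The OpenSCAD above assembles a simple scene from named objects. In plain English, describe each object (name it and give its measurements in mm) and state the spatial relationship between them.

A is a table with a 1086×564 mm rectangular top, 50 mm thick, top surface at z = 749 mm, supported by four 66×66 mm square legs, each inset 27 mm from the nearest pair of top edges, running from the floor. Four apron rails, 66 mm thick and 113 mm tall, run between adjacent legs with their top edges flush with the underside of the top and their outer faces flush with the legs' outer faces.

B is a chair. The seat is a 438×424×24 mm slab with its top at z = 435 mm, on four 44×44 mm corner legs (flush with the seat edges, standing on z = 0). A flat backrest 31 mm thick, 512 mm tall, spans the full seat width and rises from the seat top along its +y edge, rear face flush with the rear of the seat. Two armrests of 39×39 mm section run along each side from the seat's front edge to the front of the backrest, top faces 180 mm above the seat top and outer faces flush with the seat's x-edges; a 39×39 mm post under the front of each armrest stands on the seat at the front corner.

C is a four-legged stool. The seat is 348×354 mm, 29 mm thick, top at z = 404 mm. It stands on four square legs, each 32×32 mm in cross-section, from z = 0 to the seat underside, each flush with a corner of the seat. Four stretchers, 32 mm wide and 22 mm tall, connect adjacent legs with their undersides at z = 309 mm, each running between the inner faces of the legs it joins and aligned with the legs' outer faces on the other axis.

The chair is on top of the table, centred. Three stools sit around the table at the −y, −x, +x sides.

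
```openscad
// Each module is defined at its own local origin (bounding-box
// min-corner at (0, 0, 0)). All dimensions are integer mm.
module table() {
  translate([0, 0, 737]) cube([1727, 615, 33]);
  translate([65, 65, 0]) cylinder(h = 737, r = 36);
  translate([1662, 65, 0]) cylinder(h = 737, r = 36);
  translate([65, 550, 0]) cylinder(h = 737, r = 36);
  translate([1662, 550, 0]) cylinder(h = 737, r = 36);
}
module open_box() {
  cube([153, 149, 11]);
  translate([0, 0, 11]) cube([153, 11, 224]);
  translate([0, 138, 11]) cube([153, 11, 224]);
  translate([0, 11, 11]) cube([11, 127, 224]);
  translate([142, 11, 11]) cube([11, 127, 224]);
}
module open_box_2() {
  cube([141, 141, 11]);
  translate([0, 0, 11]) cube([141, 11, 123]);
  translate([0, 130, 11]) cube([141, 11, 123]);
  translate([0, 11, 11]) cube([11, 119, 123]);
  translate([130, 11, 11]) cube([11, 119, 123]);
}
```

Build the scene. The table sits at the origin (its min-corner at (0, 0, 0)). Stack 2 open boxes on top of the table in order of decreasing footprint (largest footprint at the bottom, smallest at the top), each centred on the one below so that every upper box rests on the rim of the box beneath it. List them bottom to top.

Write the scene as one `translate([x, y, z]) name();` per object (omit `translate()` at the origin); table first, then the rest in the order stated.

table();
translate([787, 233, 770]) open_box();
translate([793, 237, 1005]) open_box_2();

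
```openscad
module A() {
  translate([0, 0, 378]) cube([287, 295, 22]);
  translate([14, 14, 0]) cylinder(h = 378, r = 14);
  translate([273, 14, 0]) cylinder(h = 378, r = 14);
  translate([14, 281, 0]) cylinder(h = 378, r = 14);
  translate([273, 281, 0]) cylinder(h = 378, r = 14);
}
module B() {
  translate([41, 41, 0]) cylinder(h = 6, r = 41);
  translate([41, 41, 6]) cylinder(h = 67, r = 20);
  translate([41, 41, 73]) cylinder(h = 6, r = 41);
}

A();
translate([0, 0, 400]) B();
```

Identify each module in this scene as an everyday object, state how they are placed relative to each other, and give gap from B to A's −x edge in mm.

The spool's min-x is at 0; the stool's min-x is 0; gap = 0 mm.

A is a stool. B is a spool. The spool is on top of the stool. The gap from the spool to the stool's −x edge is 0 mm.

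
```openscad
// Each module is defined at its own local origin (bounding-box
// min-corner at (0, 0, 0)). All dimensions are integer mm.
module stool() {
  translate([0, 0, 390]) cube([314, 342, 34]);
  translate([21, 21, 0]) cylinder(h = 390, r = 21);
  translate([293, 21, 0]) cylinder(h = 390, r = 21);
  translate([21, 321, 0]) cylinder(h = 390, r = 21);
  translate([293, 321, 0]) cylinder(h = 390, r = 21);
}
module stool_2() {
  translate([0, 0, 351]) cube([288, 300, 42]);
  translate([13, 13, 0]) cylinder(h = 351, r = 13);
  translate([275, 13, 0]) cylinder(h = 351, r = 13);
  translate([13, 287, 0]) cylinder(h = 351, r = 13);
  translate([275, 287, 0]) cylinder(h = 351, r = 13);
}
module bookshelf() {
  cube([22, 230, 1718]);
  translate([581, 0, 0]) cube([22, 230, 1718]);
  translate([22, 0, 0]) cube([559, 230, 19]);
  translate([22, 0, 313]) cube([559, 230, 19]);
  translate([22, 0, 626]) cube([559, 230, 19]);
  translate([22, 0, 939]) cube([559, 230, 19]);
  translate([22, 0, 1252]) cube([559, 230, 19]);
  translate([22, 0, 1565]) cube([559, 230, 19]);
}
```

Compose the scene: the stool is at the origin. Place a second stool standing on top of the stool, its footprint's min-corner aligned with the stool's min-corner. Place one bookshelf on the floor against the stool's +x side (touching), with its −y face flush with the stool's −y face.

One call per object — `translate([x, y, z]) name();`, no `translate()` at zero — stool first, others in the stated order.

stool();
translate([0, 0, 424]) stool_2();
translate([314, 0, 0]) bookshelf();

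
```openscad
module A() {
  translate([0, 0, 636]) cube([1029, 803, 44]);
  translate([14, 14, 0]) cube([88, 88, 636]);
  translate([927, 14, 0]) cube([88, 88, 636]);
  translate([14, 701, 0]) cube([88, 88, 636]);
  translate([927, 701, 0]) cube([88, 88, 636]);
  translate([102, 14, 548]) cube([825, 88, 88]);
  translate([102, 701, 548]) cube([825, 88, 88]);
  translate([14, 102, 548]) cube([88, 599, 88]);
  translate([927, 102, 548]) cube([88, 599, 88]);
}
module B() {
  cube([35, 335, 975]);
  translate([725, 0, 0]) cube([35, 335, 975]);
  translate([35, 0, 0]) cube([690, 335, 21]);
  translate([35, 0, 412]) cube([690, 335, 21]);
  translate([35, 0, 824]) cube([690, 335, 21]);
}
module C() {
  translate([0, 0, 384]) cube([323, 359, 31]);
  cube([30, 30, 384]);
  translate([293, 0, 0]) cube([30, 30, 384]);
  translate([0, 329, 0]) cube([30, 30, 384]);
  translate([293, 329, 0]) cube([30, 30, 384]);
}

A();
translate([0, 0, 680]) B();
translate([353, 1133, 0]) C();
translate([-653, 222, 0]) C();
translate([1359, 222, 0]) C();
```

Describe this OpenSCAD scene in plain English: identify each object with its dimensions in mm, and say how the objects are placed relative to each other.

A is a table with a 1029×803 mm rectangular top, 44 mm thick, top surface at z = 680 mm, supported by four 88×88 mm square legs, each inset 14 mm from the nearest pair of top edges, running from the floor. Four apron rails, 88 mm thick and 88 mm tall, run between adjacent legs with their top edges flush with the underside of the top and their outer faces flush with the legs' outer faces.

B is a bookshelf 760 mm wide overall, 335 mm deep and 975 mm tall. The two sides are 35 mm thick vertical panels. 3 horizontal shelves of 21 mm thickness span between the inner faces of the sides; the lowest shelf sits on the floor and shelves are stacked with a clear vertical gap of 391 mm between each pair.

C is a simple wooden stool: a rectangular seat 323 mm (x) by 359 mm (y), 31 mm thick, top face at z = 415 mm, on four square legs, each 30×30 mm in cross-section. The legs rest on z = 0, each flush with a corner of the seat.

The bookshelf is on top of the table. Three stools sit around the table at the +y, −x, +x sides.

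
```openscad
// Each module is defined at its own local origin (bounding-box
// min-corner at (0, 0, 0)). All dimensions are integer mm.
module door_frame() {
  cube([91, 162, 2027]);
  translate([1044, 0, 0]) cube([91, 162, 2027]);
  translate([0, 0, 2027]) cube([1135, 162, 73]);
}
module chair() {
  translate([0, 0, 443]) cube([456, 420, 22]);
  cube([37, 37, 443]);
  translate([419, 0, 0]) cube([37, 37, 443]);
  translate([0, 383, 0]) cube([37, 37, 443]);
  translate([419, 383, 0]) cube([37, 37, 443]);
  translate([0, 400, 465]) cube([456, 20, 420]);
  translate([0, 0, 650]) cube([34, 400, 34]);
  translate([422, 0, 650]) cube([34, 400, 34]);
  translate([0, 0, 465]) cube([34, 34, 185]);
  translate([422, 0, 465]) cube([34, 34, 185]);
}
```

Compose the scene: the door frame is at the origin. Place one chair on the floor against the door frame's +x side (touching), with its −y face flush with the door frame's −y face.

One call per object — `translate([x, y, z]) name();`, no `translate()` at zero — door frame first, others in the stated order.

door_frame();
translate([1135, 0, 0]) chair();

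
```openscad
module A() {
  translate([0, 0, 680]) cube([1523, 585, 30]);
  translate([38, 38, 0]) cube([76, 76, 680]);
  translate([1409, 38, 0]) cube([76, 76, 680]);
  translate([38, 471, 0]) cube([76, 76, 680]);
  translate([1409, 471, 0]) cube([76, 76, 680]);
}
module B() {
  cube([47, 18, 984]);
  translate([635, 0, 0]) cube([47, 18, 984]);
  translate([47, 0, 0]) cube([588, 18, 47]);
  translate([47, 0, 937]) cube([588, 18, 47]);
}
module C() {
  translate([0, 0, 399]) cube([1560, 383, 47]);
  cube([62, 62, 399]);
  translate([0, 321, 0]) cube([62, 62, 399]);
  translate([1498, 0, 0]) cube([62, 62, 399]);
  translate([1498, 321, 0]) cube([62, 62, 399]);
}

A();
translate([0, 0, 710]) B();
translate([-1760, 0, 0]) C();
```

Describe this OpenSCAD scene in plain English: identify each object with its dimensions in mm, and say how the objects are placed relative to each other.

A is a rectangular dining table. The top is 1523×585×30 mm with its upper surface at z = 710 mm. It stands on four 76×76 mm square legs, each inset 38 mm from the nearest pair of top edges, running from the floor to the underside of the top.

B is a picture frame with a 588×890 mm rectangular opening (x by z) and a uniform 47 mm border on every side. Frame depth is 18 mm along y. It is built from two vertical stiles running the full outside height and two horizontal rails spanning the gap between the stiles.

C is a bench: a 1560×383 mm seat slab, 47 mm thick, top at z = 446 mm, on four 62×62 mm square legs flush with the seat corners and standing on z = 0.

The picture frame is on top of the table. The bench is on the floor beside the table on its −x side.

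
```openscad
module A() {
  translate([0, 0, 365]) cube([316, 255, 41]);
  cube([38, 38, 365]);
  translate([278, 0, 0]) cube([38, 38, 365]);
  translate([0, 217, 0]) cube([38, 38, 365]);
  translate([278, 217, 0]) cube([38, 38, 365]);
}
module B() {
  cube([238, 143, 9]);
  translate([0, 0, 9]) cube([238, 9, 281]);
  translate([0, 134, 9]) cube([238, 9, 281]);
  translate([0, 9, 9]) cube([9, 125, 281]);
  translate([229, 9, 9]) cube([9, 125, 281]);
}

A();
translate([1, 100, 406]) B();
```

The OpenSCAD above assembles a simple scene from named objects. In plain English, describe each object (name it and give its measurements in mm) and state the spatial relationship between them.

A is a four-legged stool. The seat is 316×255 mm, 41 mm thick, top at z = 406 mm. It stands on four square legs, each 38×38 mm in cross-section, from z = 0 to the seat underside, each flush with a corner of the seat.

B is an open storage box with external size 238×143×290 mm and wall thickness 9 mm (the base is also 9 mm thick). The base covers the whole footprint; the four walls stand on the base, with the y-facing walls full-width and the x-facing walls fitting between their inner faces.

The open box is on top of the stool.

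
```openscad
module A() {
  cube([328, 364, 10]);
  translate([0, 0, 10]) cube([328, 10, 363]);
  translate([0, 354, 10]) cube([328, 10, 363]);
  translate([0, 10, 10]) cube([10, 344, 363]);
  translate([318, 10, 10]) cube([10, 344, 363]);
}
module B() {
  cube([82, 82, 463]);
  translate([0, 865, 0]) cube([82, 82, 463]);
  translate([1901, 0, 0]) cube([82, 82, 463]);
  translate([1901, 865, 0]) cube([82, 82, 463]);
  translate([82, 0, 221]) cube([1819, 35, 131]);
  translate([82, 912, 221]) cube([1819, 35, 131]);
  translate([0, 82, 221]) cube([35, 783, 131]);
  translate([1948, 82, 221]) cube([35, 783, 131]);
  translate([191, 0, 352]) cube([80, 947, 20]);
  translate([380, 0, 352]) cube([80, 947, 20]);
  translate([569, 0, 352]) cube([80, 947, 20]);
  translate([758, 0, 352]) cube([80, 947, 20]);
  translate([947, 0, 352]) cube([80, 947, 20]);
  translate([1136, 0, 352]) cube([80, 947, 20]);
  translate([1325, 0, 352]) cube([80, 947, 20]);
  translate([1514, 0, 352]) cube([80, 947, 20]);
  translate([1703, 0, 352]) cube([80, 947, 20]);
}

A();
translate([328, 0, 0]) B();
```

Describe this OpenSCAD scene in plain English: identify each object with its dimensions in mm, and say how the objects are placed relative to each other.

A is an open-topped rectangular box: outside dimensions 328×364×373 mm, with a uniform wall and base thickness of 10 mm. The base is a full 328×364 slab on the floor; four walls sit on top of the base. The front and back walls (the −y and +y sides) span the full width; the two side walls fit between them.

B is a bed frame 1983 mm long (x) by 947 mm wide (y). Four 82×82 mm corner posts, 463 mm tall, at the corners of the footprint. Four rails of 35 mm thickness and 131 mm height run between adjacent posts with their undersides at z = 221 mm, their outer faces flush with the outside of the frame (the two x-running rails run between the posts' inner faces; the two y-running rails run between the posts' inner faces). 9 slats, each 80 mm wide (x) and 20 mm thick, lie across the top of the two x-running rails, running the full 947 mm width of the frame in y; the slats are evenly spaced along x between the inner faces of the end posts with equal gaps (rounded down to the nearest mm) at the −x end and between each pair — any rounding remainder accumulates at the +x end.

The bed frame is against the open box's +x side, with their −y faces flush.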